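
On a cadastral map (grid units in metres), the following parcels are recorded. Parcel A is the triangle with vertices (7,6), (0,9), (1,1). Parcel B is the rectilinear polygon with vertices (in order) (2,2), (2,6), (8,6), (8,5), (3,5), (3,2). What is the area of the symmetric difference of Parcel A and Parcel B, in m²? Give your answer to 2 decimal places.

21.23

|Parcel A| = 26.5, |Parcel B| = 9, |Parcel A∩Parcel B| = 7.1333.
|Parcel A △ Parcel B| = |Parcel A| + |Parcel B| − 2·|Parcel A∩Parcel B| = 26.5 + 9 − 14.2667 = 21.23.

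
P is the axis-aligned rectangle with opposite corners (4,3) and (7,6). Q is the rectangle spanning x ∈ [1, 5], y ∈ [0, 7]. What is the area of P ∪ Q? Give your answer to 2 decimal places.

By inclusion–exclusion:
Individual areas: |P| = 9, |Q| = 28.
|P∩Q|: x∈[4,5], y∈[3,6] → 1·3 = 3.
|P ∪ Q| = 37 − 3 = 34.00.

34.00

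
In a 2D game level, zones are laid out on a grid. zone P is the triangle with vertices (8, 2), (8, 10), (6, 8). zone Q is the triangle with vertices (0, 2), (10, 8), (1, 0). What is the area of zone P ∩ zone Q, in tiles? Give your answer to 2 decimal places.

The intersection is the polygon with vertices (8,6.222), (6.914,5.257), (6.667,6), (8,6.8).
By the shoelace formula its area is 0.91.

0.91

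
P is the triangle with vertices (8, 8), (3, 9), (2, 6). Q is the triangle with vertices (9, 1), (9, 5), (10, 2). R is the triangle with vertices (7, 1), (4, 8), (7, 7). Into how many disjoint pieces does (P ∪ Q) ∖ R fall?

(P ∪ Q) ∖ R splits into 2 disjoint pieces (area 7, area 2).

2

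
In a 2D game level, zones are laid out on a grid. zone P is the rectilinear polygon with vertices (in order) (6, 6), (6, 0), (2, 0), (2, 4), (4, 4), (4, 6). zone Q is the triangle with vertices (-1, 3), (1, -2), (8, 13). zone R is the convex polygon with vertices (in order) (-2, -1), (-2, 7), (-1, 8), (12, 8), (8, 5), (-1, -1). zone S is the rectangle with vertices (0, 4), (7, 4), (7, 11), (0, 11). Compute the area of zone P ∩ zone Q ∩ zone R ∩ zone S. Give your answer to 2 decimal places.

0.58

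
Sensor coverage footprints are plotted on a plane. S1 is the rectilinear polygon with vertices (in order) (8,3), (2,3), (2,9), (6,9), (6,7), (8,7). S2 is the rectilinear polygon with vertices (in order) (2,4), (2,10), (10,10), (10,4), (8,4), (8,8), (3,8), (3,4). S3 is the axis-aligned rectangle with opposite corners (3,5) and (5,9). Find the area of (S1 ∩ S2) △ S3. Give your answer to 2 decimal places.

12.00

|S1 ∩ S2| = 8.
|(S1 ∩ S2) ∩ S3| = 2.
|(S1 ∩ S2) △ S3| = 8 + 8 − 4 = 12.00.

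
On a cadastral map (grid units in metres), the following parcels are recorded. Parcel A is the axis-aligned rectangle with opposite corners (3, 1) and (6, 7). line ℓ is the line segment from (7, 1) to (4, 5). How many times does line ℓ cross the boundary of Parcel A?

1

The segment meets the boundary at (6,2.333).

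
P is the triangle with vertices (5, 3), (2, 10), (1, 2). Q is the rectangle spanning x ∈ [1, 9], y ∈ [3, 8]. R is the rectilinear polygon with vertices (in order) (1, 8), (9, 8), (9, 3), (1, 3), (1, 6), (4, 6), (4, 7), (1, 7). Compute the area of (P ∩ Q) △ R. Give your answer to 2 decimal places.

28.42

|P ∩ Q| = 12.4554.
|(P ∩ Q) ∩ R| = 10.5179.
|(P ∩ Q) △ R| = 12.4554 + 37 − 21.0357 = 28.42.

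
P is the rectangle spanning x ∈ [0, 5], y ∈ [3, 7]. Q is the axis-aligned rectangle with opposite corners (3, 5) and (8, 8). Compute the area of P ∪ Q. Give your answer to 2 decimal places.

By inclusion–exclusion:
Individual areas: |P| = 20, |Q| = 15.
|P∩Q|: x∈[3,5], y∈[5,7] → 2·2 = 4.
|P ∪ Q| = 35 − 4 = 31.00.

31.00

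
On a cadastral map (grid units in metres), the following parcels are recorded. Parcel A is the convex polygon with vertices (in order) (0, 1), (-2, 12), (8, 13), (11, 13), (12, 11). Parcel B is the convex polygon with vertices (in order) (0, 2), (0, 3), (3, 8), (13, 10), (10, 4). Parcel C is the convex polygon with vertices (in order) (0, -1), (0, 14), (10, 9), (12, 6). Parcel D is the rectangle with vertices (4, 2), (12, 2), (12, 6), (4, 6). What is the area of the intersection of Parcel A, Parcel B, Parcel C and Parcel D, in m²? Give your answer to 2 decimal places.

1.67

The intersection is the polygon with vertices (4,4.333), (4,6), (6,6).
By the shoelace formula its area is 1.67.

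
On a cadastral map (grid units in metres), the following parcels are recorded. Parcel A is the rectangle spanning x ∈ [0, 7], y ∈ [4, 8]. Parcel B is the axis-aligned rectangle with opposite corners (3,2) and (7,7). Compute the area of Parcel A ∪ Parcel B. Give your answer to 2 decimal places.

By inclusion–exclusion:
Individual areas: |Parcel A| = 28, |Parcel B| = 20.
|Parcel A∩Parcel B|: x∈[3,7], y∈[4,7] → 4·3 = 12.
|Parcel A ∪ Parcel B| = 48 − 12 = 36.00.

36.00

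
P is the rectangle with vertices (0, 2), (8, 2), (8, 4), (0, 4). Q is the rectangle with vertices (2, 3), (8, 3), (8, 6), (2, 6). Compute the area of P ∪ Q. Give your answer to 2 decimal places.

28.00

By inclusion–exclusion:
Individual areas: |P| = 16, |Q| = 18.
|P∩Q|: x∈[2,8], y∈[3,4] → 6·1 = 6.
|P ∪ Q| = 34 − 6 = 28.00.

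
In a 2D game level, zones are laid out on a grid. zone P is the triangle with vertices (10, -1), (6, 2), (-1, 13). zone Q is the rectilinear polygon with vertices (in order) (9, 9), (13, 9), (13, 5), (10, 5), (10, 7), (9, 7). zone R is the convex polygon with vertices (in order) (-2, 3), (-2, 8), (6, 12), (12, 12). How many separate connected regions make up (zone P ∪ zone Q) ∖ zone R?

3

(zone P ∪ zone Q) ∖ zone R splits into 3 disjoint pieces (area 8.4171, area 0.8236, area 14).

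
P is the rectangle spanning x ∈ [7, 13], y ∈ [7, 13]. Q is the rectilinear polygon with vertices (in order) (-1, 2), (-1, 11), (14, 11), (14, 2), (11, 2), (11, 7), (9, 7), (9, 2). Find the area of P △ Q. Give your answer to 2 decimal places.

113.00

|P| = 36, |Q| = 125, |P∩Q| = 24.
|P △ Q| = |P| + |Q| − 2·|P∩Q| = 36 + 125 − 48 = 113.00.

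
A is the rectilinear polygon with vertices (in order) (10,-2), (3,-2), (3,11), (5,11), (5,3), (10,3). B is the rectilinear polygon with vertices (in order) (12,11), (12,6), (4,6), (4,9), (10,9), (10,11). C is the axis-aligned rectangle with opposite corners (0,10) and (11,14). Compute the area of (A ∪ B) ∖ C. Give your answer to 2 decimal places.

|A ∪ B| = 76.
|(A ∪ B) ∩ C| = 3.
|(A ∪ B) ∖ C| = 76 − 3 = 73.00.

73.00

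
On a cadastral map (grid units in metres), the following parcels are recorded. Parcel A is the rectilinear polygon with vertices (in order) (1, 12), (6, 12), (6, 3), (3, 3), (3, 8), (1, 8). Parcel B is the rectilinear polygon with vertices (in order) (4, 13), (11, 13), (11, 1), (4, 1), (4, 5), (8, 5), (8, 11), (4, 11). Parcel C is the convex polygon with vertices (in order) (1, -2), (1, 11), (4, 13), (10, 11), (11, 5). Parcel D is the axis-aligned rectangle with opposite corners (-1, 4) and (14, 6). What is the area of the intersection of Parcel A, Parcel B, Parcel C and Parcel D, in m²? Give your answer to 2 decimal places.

2.00

The intersection is the polygon with vertices (4,5), (6,5), (6,4), (4,4).
By the shoelace formula its area is 2.00.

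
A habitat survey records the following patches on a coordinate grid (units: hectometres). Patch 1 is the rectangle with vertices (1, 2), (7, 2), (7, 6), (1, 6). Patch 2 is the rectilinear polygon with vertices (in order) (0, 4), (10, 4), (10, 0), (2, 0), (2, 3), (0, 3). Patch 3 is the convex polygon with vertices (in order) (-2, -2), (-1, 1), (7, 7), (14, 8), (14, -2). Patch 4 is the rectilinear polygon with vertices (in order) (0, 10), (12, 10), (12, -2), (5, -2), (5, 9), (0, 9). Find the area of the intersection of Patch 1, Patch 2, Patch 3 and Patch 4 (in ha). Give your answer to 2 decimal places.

The intersection is the polygon with vertices (7,4), (7,2), (5,2), (5,4).
By the shoelace formula its area is 4.00.

4.00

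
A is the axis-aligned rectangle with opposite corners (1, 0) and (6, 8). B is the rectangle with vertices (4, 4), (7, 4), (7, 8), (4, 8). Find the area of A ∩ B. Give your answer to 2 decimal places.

8.00

|A∩B|: x∈[4,6], y∈[4,8] → 2·4 = 8.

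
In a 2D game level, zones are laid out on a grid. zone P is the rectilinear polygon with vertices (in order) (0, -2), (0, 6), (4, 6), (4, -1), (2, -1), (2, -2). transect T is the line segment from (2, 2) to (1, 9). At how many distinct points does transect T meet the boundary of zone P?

The segment meets the boundary at (1.429,6).

1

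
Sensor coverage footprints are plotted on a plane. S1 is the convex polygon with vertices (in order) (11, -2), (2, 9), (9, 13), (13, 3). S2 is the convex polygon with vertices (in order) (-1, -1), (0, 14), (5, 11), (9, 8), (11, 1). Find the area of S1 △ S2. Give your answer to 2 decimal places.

108.90

|S1| = 76.5, |S2| = 116, |S1∩S2| = 41.8005.
|S1 △ S2| = |S1| + |S2| − 2·|S1∩S2| = 76.5 + 116 − 83.6011 = 108.90.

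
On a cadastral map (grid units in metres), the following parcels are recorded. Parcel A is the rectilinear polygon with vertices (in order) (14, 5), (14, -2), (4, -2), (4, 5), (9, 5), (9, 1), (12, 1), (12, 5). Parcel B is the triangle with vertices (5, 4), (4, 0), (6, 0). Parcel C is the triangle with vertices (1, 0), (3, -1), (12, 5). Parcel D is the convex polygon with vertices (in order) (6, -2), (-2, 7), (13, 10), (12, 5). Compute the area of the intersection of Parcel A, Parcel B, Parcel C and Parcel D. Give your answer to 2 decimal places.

2.13

The intersection is the polygon with vertices (4.5,0), (4.222,0), (4.049,0.195), (4.385,1.538), (5.49,2.041), (5.786,0.857).
By the shoelace formula its area is 2.13.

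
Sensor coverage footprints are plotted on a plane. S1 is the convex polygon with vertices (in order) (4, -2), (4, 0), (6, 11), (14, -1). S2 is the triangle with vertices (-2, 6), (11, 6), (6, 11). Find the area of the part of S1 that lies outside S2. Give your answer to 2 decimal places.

|S1| = 66, |S1∩S2| = 10.6061.
|S1 ∖ S2| = |S1| − |S1∩S2| = 66 − 10.6061 = 55.39.

55.39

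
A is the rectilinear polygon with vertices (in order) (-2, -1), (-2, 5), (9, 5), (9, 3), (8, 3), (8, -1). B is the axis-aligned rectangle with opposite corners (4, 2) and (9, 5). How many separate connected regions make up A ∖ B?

A ∖ B is a single connected region.

1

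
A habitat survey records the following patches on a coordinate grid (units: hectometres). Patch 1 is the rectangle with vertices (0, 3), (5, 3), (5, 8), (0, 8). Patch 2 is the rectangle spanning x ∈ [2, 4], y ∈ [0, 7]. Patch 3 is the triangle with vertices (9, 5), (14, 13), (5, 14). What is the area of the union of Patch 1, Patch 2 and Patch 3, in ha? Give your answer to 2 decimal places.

69.50

By inclusion–exclusion:
Individual areas: |Patch 1| = 25, |Patch 2| = 14, |Patch 3| = 38.5.
|Patch 1∩Patch 2|: x∈[2,4], y∈[3,7] → 2·4 = 8.
|Patch 1∩Patch 3| = 0.
|Patch 2∩Patch 3| = 0.
|Patch 1∩Patch 2∩Patch 3| = 0.
|Patch 1 ∪ Patch 2 ∪ Patch 3| = 77.5 − 8 + 0 = 69.50.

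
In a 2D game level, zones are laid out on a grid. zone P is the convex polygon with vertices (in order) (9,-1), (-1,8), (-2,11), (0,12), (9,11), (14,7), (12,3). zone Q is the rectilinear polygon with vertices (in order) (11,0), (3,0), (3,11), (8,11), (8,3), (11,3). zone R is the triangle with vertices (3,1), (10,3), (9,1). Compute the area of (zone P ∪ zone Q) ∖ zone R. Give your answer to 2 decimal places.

|zone P ∪ zone Q| = 125.7972.
|(zone P ∪ zone Q) ∩ zone R| = 6.
|(zone P ∪ zone Q) ∖ zone R| = 125.7972 − 6 = 119.80.

119.80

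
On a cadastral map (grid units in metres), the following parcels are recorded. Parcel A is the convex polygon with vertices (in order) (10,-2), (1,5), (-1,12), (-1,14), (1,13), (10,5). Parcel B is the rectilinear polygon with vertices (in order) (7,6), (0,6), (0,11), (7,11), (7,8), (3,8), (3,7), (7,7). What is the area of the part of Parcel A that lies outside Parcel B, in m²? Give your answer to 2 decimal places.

|Parcel A| = 77.5, |Parcel A∩Parcel B| = 23.9196.
|Parcel A ∖ Parcel B| = |Parcel A| − |Parcel A∩Parcel B| = 77.5 − 23.9196 = 53.58.

53.58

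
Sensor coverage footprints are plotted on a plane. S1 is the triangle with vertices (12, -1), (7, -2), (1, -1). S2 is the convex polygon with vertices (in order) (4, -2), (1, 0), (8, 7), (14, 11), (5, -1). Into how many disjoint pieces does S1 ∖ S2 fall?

S1 ∖ S2 splits into 2 disjoint pieces (area 4.3571, area 0.25).

2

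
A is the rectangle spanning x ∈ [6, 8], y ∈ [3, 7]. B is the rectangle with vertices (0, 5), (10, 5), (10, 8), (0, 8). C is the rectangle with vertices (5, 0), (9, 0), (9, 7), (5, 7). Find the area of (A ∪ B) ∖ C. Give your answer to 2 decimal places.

22.00

|A ∪ B| = 34.
|(A ∪ B) ∩ C| = 12.
|(A ∪ B) ∖ C| = 34 − 12 = 22.00.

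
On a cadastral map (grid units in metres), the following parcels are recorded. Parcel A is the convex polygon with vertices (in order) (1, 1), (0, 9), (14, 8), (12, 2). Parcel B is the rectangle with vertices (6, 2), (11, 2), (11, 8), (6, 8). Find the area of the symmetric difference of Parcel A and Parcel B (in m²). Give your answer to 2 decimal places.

57.50

|Parcel A| = 87.5, |Parcel B| = 30, |Parcel A∩Parcel B| = 30.
|Parcel A △ Parcel B| = |Parcel A| + |Parcel B| − 2·|Parcel A∩Parcel B| = 87.5 + 30 − 60 = 57.50.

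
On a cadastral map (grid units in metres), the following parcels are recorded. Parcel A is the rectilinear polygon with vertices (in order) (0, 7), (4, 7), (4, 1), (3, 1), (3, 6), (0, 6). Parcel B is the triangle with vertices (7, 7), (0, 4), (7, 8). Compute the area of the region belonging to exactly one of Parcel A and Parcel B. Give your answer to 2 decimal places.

|Parcel A| = 9, |Parcel B| = 3.5, |Parcel A∩Parcel B| = 0.5.
|Parcel A △ Parcel B| = |Parcel A| + |Parcel B| − 2·|Parcel A∩Parcel B| = 9 + 3.5 − 1 = 11.50.

11.50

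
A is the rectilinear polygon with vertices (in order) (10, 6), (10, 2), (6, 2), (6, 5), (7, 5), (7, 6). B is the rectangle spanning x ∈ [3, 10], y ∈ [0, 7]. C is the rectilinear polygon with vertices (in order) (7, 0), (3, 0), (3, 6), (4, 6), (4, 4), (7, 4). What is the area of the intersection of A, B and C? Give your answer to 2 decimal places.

2.00

The intersection is the polygon with vertices (6,2), (6,4), (7,4), (7,2).
By the shoelace formula its area is 2.00.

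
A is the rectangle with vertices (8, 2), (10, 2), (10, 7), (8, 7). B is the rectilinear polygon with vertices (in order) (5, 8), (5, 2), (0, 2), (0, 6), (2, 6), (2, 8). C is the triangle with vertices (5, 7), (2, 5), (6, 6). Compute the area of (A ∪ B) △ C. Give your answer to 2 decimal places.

34.75

|A ∪ B| = 36.
|(A ∪ B) ∩ C| = 1.875.
|(A ∪ B) △ C| = 36 + 2.5 − 3.75 = 34.75.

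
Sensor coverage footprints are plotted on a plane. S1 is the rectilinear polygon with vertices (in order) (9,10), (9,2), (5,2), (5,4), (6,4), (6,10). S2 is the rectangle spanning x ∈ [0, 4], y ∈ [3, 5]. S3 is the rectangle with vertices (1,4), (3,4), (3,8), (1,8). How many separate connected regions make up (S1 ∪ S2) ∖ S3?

2

(S1 ∪ S2) ∖ S3 splits into 2 disjoint pieces (area 26, area 6).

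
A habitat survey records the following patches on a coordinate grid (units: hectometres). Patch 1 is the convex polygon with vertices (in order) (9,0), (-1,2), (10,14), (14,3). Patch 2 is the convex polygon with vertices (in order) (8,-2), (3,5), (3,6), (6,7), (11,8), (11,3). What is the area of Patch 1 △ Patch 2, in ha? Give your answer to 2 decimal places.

|Patch 1| = 104.5, |Patch 2| = 48, |Patch 1∩Patch 2| = 44.6646.
|Patch 1 △ Patch 2| = |Patch 1| + |Patch 2| − 2·|Patch 1∩Patch 2| = 104.5 + 48 − 89.3292 = 63.17.

63.17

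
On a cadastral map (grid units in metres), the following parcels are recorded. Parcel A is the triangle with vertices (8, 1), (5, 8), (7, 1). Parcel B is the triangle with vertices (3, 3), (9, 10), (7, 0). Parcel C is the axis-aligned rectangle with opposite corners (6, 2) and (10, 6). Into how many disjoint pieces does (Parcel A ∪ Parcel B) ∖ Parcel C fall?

(Parcel A ∪ Parcel B) ∖ Parcel C is a single connected region.

1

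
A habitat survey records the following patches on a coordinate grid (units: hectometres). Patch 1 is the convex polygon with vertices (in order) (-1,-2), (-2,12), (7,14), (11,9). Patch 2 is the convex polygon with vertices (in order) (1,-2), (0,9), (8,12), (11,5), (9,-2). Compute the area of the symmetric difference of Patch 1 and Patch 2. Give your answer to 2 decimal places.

106.69

|Patch 1| = 116, |Patch 2| = 119, |Patch 1∩Patch 2| = 64.1538.
|Patch 1 △ Patch 2| = |Patch 1| + |Patch 2| − 2·|Patch 1∩Patch 2| = 116 + 119 − 128.3077 = 106.69.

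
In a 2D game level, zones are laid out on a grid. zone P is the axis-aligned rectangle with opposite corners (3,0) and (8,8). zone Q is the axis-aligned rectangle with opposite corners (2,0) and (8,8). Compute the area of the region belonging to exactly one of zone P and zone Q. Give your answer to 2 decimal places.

|zone P∩zone Q|: x∈[3,8], y∈[0,8] → 5·8 = 40.
|zone P △ zone Q| = |zone P| + |zone Q| − 2·|zone P∩zone Q| = 40 + 48 − 80 = 8.00.

8.00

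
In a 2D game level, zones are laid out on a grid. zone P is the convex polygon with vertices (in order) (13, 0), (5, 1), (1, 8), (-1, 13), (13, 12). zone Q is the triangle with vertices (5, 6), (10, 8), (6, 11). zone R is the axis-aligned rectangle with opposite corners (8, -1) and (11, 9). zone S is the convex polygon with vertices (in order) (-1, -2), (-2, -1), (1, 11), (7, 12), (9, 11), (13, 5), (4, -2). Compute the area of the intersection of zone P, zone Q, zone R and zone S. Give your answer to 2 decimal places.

The intersection is the polygon with vertices (8,7.2), (8,9), (8.667,9), (10,8).
By the shoelace formula its area is 2.13.

2.13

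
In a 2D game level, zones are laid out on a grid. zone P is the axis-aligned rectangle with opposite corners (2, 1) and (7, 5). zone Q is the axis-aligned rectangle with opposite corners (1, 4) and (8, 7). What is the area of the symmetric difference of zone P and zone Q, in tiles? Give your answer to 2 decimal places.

|zone P∩zone Q|: x∈[2,7], y∈[4,5] → 5·1 = 5.
|zone P △ zone Q| = |zone P| + |zone Q| − 2·|zone P∩zone Q| = 20 + 21 − 10 = 31.00.

31.00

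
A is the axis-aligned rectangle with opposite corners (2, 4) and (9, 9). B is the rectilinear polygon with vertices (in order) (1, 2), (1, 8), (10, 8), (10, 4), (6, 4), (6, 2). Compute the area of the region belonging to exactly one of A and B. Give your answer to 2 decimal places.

25.00

|A| = 35, |B| = 46, |A∩B| = 28.
|A △ B| = |A| + |B| − 2·|A∩B| = 35 + 46 − 56 = 25.00.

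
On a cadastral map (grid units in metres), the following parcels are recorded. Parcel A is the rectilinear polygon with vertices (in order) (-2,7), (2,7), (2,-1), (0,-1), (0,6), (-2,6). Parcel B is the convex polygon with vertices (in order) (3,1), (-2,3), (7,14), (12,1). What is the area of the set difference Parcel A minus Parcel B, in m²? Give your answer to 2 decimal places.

8.59

|Parcel A| = 18, |Parcel A∩Parcel B| = 9.4101.
|Parcel A ∖ Parcel B| = |Parcel A| − |Parcel A∩Parcel B| = 18 − 9.4101 = 8.59.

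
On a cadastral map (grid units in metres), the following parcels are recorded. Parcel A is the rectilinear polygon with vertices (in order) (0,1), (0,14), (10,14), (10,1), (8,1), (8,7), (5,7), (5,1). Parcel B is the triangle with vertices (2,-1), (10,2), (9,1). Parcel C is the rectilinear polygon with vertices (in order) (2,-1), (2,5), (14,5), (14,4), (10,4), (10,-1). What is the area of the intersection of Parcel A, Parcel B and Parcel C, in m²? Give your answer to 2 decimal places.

0.75

The intersection is the polygon with vertices (8,1.25), (10,2), (9,1), (8,1).
By the shoelace formula its area is 0.75.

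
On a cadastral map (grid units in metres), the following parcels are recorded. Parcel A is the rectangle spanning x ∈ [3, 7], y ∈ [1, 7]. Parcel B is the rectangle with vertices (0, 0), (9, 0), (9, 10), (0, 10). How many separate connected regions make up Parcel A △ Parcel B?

Parcel A △ Parcel B is a single connected region.

1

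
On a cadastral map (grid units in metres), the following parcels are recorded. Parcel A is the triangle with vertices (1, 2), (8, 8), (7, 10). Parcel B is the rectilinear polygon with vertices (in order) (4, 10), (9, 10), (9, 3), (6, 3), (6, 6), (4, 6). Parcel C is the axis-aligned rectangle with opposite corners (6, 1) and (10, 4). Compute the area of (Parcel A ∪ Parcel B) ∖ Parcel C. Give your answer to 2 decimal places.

|Parcel A ∪ Parcel B| = 32.3333.
|(Parcel A ∪ Parcel B) ∩ Parcel C| = 3.
|(Parcel A ∪ Parcel B) ∖ Parcel C| = 32.3333 − 3 = 29.33.

29.33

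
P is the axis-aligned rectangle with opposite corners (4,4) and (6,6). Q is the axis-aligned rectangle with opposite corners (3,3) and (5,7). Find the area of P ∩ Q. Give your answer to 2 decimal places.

|P∩Q|: x∈[4,5], y∈[4,6] → 1·2 = 2.

2.00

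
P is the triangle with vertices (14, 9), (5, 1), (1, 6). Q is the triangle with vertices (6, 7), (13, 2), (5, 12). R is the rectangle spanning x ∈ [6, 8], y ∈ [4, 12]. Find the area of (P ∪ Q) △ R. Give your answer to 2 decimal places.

|P ∪ Q| = 47.6568.
|(P ∪ Q) ∩ R| = 11.
|(P ∪ Q) △ R| = 47.6568 + 16 − 22 = 41.66.

41.66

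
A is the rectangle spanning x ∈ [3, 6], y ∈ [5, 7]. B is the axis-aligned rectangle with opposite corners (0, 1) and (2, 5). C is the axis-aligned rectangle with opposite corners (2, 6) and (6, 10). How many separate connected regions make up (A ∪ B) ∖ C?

2

(A ∪ B) ∖ C splits into 2 disjoint pieces (area 3, area 8).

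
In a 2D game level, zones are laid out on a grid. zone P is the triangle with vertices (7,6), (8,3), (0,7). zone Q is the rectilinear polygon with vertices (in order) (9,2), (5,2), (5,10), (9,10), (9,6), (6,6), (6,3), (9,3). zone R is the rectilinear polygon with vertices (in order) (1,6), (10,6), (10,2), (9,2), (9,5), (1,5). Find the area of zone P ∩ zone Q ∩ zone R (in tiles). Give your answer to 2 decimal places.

1.00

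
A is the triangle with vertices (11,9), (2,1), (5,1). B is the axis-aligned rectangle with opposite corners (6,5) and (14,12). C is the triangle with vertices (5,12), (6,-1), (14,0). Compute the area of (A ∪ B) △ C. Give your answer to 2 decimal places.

|A ∪ B| = 65.
|(A ∪ B) ∩ C| = 15.3207.
|(A ∪ B) △ C| = 65 + 52.5 − 30.6415 = 86.86.

86.86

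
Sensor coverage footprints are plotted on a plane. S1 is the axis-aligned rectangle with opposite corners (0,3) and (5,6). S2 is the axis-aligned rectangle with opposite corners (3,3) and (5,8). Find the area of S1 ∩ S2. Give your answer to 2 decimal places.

6.00

|S1∩S2|: x∈[3,5], y∈[3,6] → 2·3 = 6.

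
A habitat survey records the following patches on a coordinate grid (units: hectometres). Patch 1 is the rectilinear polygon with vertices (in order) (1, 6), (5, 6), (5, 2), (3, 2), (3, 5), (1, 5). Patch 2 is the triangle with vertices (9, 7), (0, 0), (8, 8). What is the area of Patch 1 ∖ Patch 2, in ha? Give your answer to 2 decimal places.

|Patch 1| = 10, |Patch 1∩Patch 2| = 1.7778.
|Patch 1 ∖ Patch 2| = |Patch 1| − |Patch 1∩Patch 2| = 10 − 1.7778 = 8.22.

8.22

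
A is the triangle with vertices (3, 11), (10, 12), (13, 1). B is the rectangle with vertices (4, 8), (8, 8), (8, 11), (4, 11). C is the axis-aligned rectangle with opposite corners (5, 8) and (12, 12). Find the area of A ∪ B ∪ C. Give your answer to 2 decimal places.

49.60

By inclusion–exclusion:
Individual areas: |A| = 40, |B| = 12, |C| = 28.
|A∩B| = 10.
|A∩C| = 19.8961.
|B∩C|: x∈[5,8], y∈[8,11] → 3·3 = 9.
|A∩B∩C| = 8.5.
|A ∪ B ∪ C| = 80 − 38.8961 + 8.5 = 49.60.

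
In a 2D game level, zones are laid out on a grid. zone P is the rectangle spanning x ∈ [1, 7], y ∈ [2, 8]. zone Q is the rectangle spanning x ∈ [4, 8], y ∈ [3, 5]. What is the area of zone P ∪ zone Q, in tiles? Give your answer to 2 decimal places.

By inclusion–exclusion:
Individual areas: |zone P| = 36, |zone Q| = 8.
|zone P∩zone Q|: x∈[4,7], y∈[3,5] → 3·2 = 6.
|zone P ∪ zone Q| = 44 − 6 = 38.00.

38.00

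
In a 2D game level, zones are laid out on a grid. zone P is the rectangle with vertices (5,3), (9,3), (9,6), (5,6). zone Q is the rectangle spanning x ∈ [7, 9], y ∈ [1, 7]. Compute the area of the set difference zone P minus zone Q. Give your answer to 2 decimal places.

|zone P∩zone Q|: x∈[7,9], y∈[3,6] → 2·3 = 6.
|zone P| = 12.
|zone P ∖ zone Q| = |zone P| − |zone P∩zone Q| = 12 − 6 = 6.00.

6.00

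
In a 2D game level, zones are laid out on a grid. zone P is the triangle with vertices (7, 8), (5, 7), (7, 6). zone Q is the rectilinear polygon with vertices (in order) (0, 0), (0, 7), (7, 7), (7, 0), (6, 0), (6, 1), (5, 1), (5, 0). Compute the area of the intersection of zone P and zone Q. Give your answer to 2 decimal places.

1.00

The intersection is the polygon with vertices (5,7), (7,7), (7,6).
By the shoelace formula its area is 1.00.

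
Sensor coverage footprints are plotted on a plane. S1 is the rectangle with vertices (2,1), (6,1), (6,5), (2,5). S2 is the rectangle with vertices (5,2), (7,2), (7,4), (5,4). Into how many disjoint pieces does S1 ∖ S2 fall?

S1 ∖ S2 is a single connected region.

1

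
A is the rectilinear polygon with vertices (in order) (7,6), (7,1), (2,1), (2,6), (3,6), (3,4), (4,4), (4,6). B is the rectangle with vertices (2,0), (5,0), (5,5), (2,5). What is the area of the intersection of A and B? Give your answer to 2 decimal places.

The intersection is the polygon with vertices (2,1), (2,5), (3,5), (3,4), (4,4), (4,5), (5,5), (5,1).
By the shoelace formula its area is 11.00.

11.00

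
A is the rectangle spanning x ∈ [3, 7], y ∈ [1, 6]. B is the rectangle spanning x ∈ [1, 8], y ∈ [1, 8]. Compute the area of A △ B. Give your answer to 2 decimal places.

|A∩B|: x∈[3,7], y∈[1,6] → 4·5 = 20.
|A △ B| = |A| + |B| − 2·|A∩B| = 20 + 49 − 40 = 29.00.

29.00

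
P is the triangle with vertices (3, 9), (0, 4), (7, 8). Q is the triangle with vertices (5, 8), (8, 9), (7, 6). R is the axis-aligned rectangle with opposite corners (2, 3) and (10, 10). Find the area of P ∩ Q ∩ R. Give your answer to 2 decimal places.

The intersection is the polygon with vertices (5.727,7.273), (5,8), (5.857,8.286), (7,8).
By the shoelace formula its area is 1.01.

1.01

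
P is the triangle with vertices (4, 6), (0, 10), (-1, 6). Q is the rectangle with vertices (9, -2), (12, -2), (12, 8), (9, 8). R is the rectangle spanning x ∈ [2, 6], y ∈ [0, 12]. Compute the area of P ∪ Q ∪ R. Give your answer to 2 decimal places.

By inclusion–exclusion:
Individual areas: |P| = 10, |Q| = 30, |R| = 48.
|P∩Q| = 0.
|P∩R| = 2.
|Q∩R| = 0 (no overlap).
|P∩Q∩R| = 0.
|P ∪ Q ∪ R| = 88 − 2 + 0 = 86.00.

86.00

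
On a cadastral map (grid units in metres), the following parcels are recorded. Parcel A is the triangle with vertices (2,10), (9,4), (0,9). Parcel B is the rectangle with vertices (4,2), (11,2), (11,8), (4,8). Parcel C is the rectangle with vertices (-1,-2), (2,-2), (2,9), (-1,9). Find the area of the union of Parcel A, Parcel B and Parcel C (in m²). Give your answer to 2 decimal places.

79.67

By inclusion–exclusion:
Individual areas: |Parcel A| = 9.5, |Parcel B| = 42, |Parcel C| = 33.
|Parcel A∩Parcel B| = 3.7222.
|Parcel A∩Parcel C| = 1.1111.
|Parcel B∩Parcel C| = 0 (no overlap).
|Parcel A∩Parcel B∩Parcel C| = 0.
|Parcel A ∪ Parcel B ∪ Parcel C| = 84.5 − 4.8333 + 0 = 79.67.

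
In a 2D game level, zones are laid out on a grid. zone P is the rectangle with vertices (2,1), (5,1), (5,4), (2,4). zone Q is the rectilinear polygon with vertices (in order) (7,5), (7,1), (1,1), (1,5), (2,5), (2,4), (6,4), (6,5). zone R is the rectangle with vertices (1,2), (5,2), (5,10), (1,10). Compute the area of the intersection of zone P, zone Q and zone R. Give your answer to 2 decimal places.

The intersection is the polygon with vertices (2,4), (5,4), (5,2), (2,2).
By the shoelace formula its area is 6.00.

6.00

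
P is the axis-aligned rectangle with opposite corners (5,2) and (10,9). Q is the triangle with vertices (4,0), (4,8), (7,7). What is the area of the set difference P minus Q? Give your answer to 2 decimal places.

29.67

|P| = 35, |P∩Q| = 5.3333.
|P ∖ Q| = |P| − |P∩Q| = 35 − 5.3333 = 29.67.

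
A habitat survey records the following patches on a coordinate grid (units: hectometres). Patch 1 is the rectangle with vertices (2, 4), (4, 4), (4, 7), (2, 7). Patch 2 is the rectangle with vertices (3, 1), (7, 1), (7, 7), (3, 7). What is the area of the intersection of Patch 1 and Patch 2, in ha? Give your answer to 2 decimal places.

3.00

|Patch 1∩Patch 2|: x∈[3,4], y∈[4,7] → 1·3 = 3.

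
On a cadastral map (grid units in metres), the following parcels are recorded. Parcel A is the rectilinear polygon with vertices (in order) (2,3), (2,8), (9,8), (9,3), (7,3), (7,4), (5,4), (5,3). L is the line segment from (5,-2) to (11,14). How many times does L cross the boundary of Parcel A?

2

The segment meets the boundary at (8.75,8), (7,3.333).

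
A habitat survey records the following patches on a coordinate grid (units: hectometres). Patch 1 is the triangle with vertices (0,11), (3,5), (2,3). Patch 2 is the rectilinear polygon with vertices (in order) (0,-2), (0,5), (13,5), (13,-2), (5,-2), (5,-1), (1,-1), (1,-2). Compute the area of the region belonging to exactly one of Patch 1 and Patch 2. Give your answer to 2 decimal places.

90.00

|Patch 1| = 6, |Patch 2| = 87, |Patch 1∩Patch 2| = 1.5.
|Patch 1 △ Patch 2| = |Patch 1| + |Patch 2| − 2·|Patch 1∩Patch 2| = 6 + 87 − 3 = 90.00.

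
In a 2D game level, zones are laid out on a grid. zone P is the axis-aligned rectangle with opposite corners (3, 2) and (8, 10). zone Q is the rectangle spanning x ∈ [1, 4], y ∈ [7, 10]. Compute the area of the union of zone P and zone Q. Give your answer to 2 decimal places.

By inclusion–exclusion:
Individual areas: |zone P| = 40, |zone Q| = 9.
|zone P∩zone Q|: x∈[3,4], y∈[7,10] → 1·3 = 3.
|zone P ∪ zone Q| = 49 − 3 = 46.00.

46.00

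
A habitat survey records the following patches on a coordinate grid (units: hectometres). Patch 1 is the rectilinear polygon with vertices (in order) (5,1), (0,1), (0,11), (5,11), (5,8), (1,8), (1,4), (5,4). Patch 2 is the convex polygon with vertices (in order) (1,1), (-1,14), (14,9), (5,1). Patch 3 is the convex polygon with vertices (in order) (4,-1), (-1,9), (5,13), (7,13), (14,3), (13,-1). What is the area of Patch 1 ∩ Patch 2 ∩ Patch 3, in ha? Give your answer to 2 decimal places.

23.89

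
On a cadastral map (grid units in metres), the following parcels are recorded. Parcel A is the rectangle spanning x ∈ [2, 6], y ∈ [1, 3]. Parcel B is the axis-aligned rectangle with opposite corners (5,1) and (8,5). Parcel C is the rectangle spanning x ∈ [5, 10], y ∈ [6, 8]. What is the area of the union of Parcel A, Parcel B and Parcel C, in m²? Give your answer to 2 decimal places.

28.00

By inclusion–exclusion:
Individual areas: |Parcel A| = 8, |Parcel B| = 12, |Parcel C| = 10.
|Parcel A∩Parcel B|: x∈[5,6], y∈[1,3] → 1·2 = 2.
|Parcel A∩Parcel C| = 0 (no overlap).
|Parcel B∩Parcel C| = 0 (no overlap).
|Parcel A∩Parcel B∩Parcel C| = 0.
|Parcel A ∪ Parcel B ∪ Parcel C| = 30 − 2 + 0 = 28.00.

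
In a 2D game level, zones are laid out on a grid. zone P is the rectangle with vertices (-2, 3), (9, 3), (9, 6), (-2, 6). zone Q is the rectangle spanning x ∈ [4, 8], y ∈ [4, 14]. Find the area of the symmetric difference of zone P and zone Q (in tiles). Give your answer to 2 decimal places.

57.00

|zone P∩zone Q|: x∈[4,8], y∈[4,6] → 4·2 = 8.
|zone P △ zone Q| = |zone P| + |zone Q| − 2·|zone P∩zone Q| = 33 + 40 − 16 = 57.00.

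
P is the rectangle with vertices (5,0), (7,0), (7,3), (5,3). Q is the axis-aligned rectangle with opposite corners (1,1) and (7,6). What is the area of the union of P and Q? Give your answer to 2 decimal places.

32.00

By inclusion–exclusion:
Individual areas: |P| = 6, |Q| = 30.
|P∩Q|: x∈[5,7], y∈[1,3] → 2·2 = 4.
|P ∪ Q| = 36 − 4 = 32.00.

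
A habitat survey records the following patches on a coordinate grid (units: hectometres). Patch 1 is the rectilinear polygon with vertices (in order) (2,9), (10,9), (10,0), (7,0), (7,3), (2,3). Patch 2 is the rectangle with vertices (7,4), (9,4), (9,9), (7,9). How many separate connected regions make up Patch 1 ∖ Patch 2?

1

Patch 1 ∖ Patch 2 is a single connected region.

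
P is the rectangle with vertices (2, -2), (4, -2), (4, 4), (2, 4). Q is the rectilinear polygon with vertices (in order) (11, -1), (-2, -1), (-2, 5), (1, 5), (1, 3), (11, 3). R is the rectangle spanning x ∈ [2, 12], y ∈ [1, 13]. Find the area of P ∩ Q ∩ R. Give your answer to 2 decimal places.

The intersection is the polygon with vertices (2,3), (4,3), (4,1), (2,1).
By the shoelace formula its area is 4.00.

4.00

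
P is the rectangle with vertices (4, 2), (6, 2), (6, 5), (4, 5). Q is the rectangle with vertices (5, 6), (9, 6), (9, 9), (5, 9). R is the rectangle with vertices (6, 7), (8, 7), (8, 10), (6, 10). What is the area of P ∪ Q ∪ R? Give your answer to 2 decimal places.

By inclusion–exclusion:
Individual areas: |P| = 6, |Q| = 12, |R| = 6.
|P∩Q| = 0 (no overlap).
|P∩R| = 0 (no overlap).
|Q∩R|: x∈[6,8], y∈[7,9] → 2·2 = 4.
|P∩Q∩R| = 0.
|P ∪ Q ∪ R| = 24 − 4 + 0 = 20.00.

20.00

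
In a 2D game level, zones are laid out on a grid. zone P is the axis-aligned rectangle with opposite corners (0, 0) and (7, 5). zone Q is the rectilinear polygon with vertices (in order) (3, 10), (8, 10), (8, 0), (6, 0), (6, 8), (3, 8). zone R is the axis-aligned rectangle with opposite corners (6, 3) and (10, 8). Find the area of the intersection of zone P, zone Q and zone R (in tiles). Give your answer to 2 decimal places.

The intersection is the polygon with vertices (7,3), (6,3), (6,5), (7,5).
By the shoelace formula its area is 2.00.

2.00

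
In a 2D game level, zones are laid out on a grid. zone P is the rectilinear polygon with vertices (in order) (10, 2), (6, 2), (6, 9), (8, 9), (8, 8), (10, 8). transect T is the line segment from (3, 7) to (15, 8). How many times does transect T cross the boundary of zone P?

2

The segment meets the boundary at (10,7.583), (6,7.25).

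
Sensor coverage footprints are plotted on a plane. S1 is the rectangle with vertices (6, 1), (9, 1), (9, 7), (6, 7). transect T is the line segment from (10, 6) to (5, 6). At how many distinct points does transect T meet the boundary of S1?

The segment meets the boundary at (6,6), (9,6).

2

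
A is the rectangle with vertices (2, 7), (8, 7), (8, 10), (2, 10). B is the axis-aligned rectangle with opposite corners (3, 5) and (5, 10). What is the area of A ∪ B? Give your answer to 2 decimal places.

By inclusion–exclusion:
Individual areas: |A| = 18, |B| = 10.
|A∩B|: x∈[3,5], y∈[7,10] → 2·3 = 6.
|A ∪ B| = 28 − 6 = 22.00.

22.00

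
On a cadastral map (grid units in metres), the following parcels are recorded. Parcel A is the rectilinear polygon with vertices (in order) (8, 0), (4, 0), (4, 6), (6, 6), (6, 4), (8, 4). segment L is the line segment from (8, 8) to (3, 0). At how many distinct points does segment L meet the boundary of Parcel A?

2

The segment meets the boundary at (4,1.6), (6,4.8).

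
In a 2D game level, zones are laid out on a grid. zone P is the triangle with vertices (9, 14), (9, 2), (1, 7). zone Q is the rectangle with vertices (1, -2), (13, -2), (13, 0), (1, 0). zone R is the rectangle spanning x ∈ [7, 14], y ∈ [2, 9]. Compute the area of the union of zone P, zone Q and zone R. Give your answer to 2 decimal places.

108.25

By inclusion–exclusion:
Individual areas: |zone P| = 48, |zone Q| = 24, |zone R| = 49.
|zone P∩zone Q| = 0.
|zone P∩zone R| = 12.75.
|zone Q∩zone R| = 0 (no overlap).
|zone P∩zone Q∩zone R| = 0.
|zone P ∪ zone Q ∪ zone R| = 121 − 12.75 + 0 = 108.25.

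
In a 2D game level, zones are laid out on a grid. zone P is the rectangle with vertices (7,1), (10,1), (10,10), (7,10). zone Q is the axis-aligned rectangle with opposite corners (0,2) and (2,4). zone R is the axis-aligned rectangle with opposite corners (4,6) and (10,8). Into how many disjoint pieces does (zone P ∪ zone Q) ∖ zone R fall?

(zone P ∪ zone Q) ∖ zone R splits into 3 disjoint pieces (area 15, area 6, area 4).

3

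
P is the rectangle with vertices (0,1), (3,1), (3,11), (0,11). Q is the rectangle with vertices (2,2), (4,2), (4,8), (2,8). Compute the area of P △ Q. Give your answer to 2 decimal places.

30.00

|P∩Q|: x∈[2,3], y∈[2,8] → 1·6 = 6.
|P △ Q| = |P| + |Q| − 2·|P∩Q| = 30 + 12 − 12 = 30.00.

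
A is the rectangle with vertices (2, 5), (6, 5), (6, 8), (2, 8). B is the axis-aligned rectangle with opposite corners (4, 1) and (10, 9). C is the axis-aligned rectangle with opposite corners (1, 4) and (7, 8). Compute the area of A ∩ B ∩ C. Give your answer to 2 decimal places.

The intersection is the polygon with vertices (6,5), (4,5), (4,8), (6,8).
By the shoelace formula its area is 6.00.

6.00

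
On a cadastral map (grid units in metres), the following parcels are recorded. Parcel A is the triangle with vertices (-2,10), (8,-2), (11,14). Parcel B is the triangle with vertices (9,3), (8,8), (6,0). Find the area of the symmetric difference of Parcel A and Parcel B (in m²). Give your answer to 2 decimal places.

|Parcel A| = 98, |Parcel B| = 9, |Parcel A∩Parcel B| = 8.9716.
|Parcel A △ Parcel B| = |Parcel A| + |Parcel B| − 2·|Parcel A∩Parcel B| = 98 + 9 − 17.9432 = 89.06.

89.06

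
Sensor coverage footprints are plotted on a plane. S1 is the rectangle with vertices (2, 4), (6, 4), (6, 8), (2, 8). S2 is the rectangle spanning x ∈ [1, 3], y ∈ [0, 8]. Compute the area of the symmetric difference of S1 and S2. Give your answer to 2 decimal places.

24.00

|S1∩S2|: x∈[2,3], y∈[4,8] → 1·4 = 4.
|S1 △ S2| = |S1| + |S2| − 2·|S1∩S2| = 16 + 16 − 8 = 24.00.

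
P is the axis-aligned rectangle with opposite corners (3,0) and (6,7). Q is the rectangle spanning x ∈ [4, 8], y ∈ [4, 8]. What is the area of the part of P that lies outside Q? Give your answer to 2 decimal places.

15.00

|P∩Q|: x∈[4,6], y∈[4,7] → 2·3 = 6.
|P| = 21.
|P ∖ Q| = |P| − |P∩Q| = 21 − 6 = 15.00.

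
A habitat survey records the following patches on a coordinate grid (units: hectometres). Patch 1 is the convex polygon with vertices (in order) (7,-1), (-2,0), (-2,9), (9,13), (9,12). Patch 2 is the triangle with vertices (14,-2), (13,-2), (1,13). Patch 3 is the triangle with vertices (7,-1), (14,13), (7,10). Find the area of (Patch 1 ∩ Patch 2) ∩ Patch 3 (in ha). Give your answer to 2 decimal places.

The region (Patch 1 ∩ Patch 2) ∩ Patch 3 is the polygon with vertices (7.925,5.01), (7.839,4.452), (7,5.5), (7,6.077).
By the shoelace formula its area is 0.55.

0.55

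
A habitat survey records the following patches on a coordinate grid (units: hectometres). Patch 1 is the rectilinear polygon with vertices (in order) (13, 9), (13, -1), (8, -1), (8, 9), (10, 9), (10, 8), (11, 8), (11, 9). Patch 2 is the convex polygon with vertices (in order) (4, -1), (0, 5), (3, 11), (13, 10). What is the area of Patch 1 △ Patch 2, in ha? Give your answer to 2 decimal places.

|Patch 1| = 49, |Patch 2| = 80.5, |Patch 1∩Patch 2| = 9.6869.
|Patch 1 △ Patch 2| = |Patch 1| + |Patch 2| − 2·|Patch 1∩Patch 2| = 49 + 80.5 − 19.3737 = 110.13.

110.13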